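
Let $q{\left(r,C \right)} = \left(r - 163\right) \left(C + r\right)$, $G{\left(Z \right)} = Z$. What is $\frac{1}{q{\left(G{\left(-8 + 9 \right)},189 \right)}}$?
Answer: $- \frac{1}{30780} \approx -3.2489 \cdot 10^{-5}$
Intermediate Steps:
$q{\left(r,C \right)} = \left(-163 + r\right) \left(C + r\right)$
$\frac{1}{q{\left(G{\left(-8 + 9 \right)},189 \right)}} = \frac{1}{\left(-8 + 9\right)^{2} - 30807 - 163 \left(-8 + 9\right) + 189 \left(-8 + 9\right)} = \frac{1}{1^{2} - 30807 - 163 + 189 \cdot 1} = \frac{1}{1 - 30807 - 163 + 189} = \frac{1}{-30780} = - \frac{1}{30780}$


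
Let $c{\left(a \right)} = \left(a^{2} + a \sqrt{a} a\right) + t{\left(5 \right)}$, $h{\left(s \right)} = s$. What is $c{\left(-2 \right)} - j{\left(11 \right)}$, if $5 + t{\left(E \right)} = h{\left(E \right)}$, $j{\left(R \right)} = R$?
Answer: $-7 + 4 i \sqrt{2} \approx -7.0 + 5.6569 i$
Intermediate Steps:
$t{\left(E \right)} = -5 + E$
$c{\left(a \right)} = a^{2} + a^{\frac{5}{2}}$ ($c{\left(a \right)} = \left(a^{2} + a \sqrt{a} a\right) + \left(-5 + 5\right) = \left(a^{2} + a^{\frac{3}{2}} a\right) + 0 = \left(a^{2} + a^{\frac{5}{2}}\right) + 0 = a^{2} + a^{\frac{5}{2}}$)
$c{\left(-2 \right)} - j{\left(11 \right)} = \left(\left(-2\right)^{2} + \left(-2\right)^{\frac{5}{2}}\right) - 11 = \left(4 + 4 i \sqrt{2}\right) - 11 = -7 + 4 i \sqrt{2}$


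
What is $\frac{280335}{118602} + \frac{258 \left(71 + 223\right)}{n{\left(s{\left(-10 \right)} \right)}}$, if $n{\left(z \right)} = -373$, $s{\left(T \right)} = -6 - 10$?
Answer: $- \frac{269443453}{1340562} \approx -200.99$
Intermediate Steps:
$s{\left(T \right)} = -16$ ($s{\left(T \right)} = -6 - 10 = -16$)
$\frac{280335}{118602} + \frac{258 \left(71 + 223\right)}{n{\left(s{\left(-10 \right)} \right)}} = \frac{280335}{118602} + \frac{258 \left(71 + 223\right)}{-373} = 280335 \cdot \frac{1}{118602} + 258 \cdot 294 \left(- \frac{1}{373}\right) = \frac{8495}{3594} + 75852 \left(- \frac{1}{373}\right) = \frac{8495}{3594} - \frac{75852}{373} = - \frac{269443453}{1340562}$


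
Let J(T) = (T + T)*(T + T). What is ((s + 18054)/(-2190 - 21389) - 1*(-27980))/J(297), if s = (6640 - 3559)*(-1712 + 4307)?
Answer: 651727171/8319520044 ≈ 0.078337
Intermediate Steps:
J(T) = 4*T² (J(T) = (2*T)*(2*T) = 4*T²)
s = 7995195 (s = 3081*2595 = 7995195)
((s + 18054)/(-2190 - 21389) - 1*(-27980))/J(297) = ((7995195 + 18054)/(-2190 - 21389) - 1*(-27980))/((4*297²)) = (8013249/(-23579) + 27980)/((4*88209)) = (8013249*(-1/23579) + 27980)/352836 = (-8013249/23579 + 27980)*(1/352836) = (651727171/23579)*(1/352836) = 651727171/8319520044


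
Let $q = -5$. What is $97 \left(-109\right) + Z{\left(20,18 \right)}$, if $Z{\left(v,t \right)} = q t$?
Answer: $-10663$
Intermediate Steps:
$Z{\left(v,t \right)} = - 5 t$
$97 \left(-109\right) + Z{\left(20,18 \right)} = 97 \left(-109\right) - 90 = -10573 - 90 = -10663$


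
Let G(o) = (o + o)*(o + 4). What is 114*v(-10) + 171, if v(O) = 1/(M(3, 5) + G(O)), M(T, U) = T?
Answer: 7049/41 ≈ 171.93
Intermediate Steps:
G(o) = 2*o*(4 + o) (G(o) = (2*o)*(4 + o) = 2*o*(4 + o))
v(O) = 1/(3 + 2*O*(4 + O))
114*v(-10) + 171 = 114/(3 + 2*(-10)*(4 - 10)) + 171 = 114/(3 + 2*(-10)*(-6)) + 171 = 114/(3 + 120) + 171 = 114/123 + 171 = 114*(1/123) + 171 = 38/41 + 171 = 7049/41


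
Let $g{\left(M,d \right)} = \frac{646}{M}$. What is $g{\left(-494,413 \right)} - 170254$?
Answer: $- \frac{2213319}{13} \approx -1.7026 \cdot 10^{5}$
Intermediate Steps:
$g{\left(-494,413 \right)} - 170254 = \frac{646}{-494} - 170254 = 646 \left(- \frac{1}{494}\right) - 170254 = - \frac{17}{13} - 170254 = - \frac{2213319}{13}$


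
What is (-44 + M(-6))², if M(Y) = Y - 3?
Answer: 2809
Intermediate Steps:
M(Y) = -3 + Y
(-44 + M(-6))² = (-44 + (-3 - 6))² = (-44 - 9)² = (-53)² = 2809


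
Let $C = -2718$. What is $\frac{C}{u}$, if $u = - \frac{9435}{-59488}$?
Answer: $- \frac{53896128}{3145} \approx -17137.0$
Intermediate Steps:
$u = \frac{9435}{59488}$ ($u = \left(-9435\right) \left(- \frac{1}{59488}\right) = \frac{9435}{59488} \approx 0.1586$)
$\frac{C}{u} = - \frac{2718}{\frac{9435}{59488}} = \left(-2718\right) \frac{59488}{9435} = - \frac{53896128}{3145}$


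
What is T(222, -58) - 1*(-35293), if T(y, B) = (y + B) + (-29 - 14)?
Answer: 35414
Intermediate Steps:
T(y, B) = -43 + B + y (T(y, B) = (B + y) - 43 = -43 + B + y)
T(222, -58) - 1*(-35293) = (-43 - 58 + 222) - 1*(-35293) = 121 + 35293 = 35414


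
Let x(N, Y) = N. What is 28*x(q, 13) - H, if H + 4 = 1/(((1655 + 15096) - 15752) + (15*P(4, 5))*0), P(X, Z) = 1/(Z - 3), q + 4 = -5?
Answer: -247753/999 ≈ -248.00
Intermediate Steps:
q = -9 (q = -4 - 5 = -9)
P(X, Z) = 1/(-3 + Z)
H = -3995/999 (H = -4 + 1/(((1655 + 15096) - 15752) + (15/(-3 + 5))*0) = -4 + 1/((16751 - 15752) + (15/2)*0) = -4 + 1/(999 + (15*(1/2))*0) = -4 + 1/(999 + (15/2)*0) = -4 + 1/(999 + 0) = -4 + 1/999 = -3995/999 ≈ -3.9990)
28*x(q, 13) - H = 28*(-9) - 1*(-3995/999) = -252 + 3995/999 = -247753/999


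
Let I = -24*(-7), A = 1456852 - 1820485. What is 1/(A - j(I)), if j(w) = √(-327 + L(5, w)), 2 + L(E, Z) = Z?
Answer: I/(√161 - 363633*I) ≈ -2.75e-6 + 9.5959e-11*I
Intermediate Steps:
L(E, Z) = -2 + Z
A = -363633
I = 168
j(w) = √(-329 + w) (j(w) = √(-327 + (-2 + w)) = √(-329 + w))
1/(A - j(I)) = 1/(-363633 - √(-329 + 168)) = 1/(-363633 - √(-161)) = 1/(-363633 - I*√161)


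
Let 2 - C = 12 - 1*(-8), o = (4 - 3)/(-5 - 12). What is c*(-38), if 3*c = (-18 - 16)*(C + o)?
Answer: -23332/3 ≈ -7777.3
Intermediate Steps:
o = -1/17 (o = 1/(-17) = 1*(-1/17) = -1/17 ≈ -0.058824)
C = -18 (C = 2 - (12 - 1*(-8)) = 2 - (12 + 8) = 2 - 1*20 = 2 - 20 = -18)
c = 614/3 (c = ((-18 - 16)*(-18 - 1/17))/3 = (-34*(-307/17))/3 = (⅓)*614 = 614/3 ≈ 204.67)
c*(-38) = (614/3)*(-38) = -23332/3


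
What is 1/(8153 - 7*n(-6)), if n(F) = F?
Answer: 1/8195 ≈ 0.00012203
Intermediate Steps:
1/(8153 - 7*n(-6)) = 1/(8153 - 7*(-6)) = 1/(8153 + 42) = 1/8195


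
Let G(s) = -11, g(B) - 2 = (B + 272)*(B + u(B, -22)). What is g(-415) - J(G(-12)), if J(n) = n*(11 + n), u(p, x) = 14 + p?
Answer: 116690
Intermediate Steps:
g(B) = 2 + (14 + 2*B)*(272 + B) (g(B) = 2 + (B + 272)*(B + (14 + B)) = 2 + (272 + B)*(14 + 2*B) = 2 + (14 + 2*B)*(272 + B))
g(-415) - J(G(-12)) = (3810 + 2*(-415)² + 558*(-415)) - (-11)*(11 - 11) = (3810 + 2*172225 - 231570) - (-11)*0 = (3810 + 344450 - 231570) - 1*0 = 116690 + 0 = 116690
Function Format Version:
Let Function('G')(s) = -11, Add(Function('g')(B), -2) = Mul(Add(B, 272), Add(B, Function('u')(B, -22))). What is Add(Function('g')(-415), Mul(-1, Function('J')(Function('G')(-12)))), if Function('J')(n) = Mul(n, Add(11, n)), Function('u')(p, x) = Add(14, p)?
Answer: 116690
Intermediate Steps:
Function('g')(B) = Add(2, Mul(Add(14, Mul(2, B)), Add(272, B))) (Function('g')(B) = Add(2, Mul(Add(B, 272), Add(B, Add(14, B)))) = Add(2, Mul(Add(272, B), Add(14, Mul(2, B)))) = Add(2, Mul(Add(14, Mul(2, B)), Add(272, B))))
Add(Function('g')(-415), Mul(-1, Function('J')(Function('G')(-12)))) = Add(Add(3810, Mul(2, Pow(-415, 2)), Mul(558, -415)), Mul(-1, Mul(-11, Add(11, -11)))) = Add(Add(3810, Mul(2, 172225), -231570), Mul(-1, Mul(-11, 0))) = Add(Add(3810, 344450, -231570), Mul(-1, 0)) = Add(116690, 0) = 116690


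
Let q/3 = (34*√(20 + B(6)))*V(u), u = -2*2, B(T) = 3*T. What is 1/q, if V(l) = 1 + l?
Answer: -√38/11628 ≈ -0.00053013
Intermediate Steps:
u = -4
q = -306*√38 (q = 3*((34*√(20 + 3*6))*(1 - 4)) = 3*((34*√(20 + 18))*(-3)) = 3*((34*√38)*(-3)) = 3*(-102*√38) = -306*√38 ≈ -1886.3)
1/q = 1/(-306*√38) = -√38/11628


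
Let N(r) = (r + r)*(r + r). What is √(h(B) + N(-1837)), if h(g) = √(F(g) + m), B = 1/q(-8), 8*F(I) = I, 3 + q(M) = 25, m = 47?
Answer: √(6533165584 + 11*√91003)/22 ≈ 3674.0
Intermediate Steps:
q(M) = 22 (q(M) = -3 + 25 = 22)
F(I) = I/8
N(r) = 4*r² (N(r) = (2*r)*(2*r) = 4*r²)
B = 1/22 ≈ 0.045455
h(g) = √(47 + g/8) (h(g) = √(g/8 + 47) = √(47 + g/8))
√(h(B) + N(-1837)) = √(√(752 + 2*(1/22))/4 + 4*(-1837)²) = √(√(752 + 1/11)/4 + 4*3374569) = √(√(8273/11)/4 + 13498276) = √((√91003/11)/4 + 13498276) = √(√91003/44 + 13498276) = √(13498276 + √91003/44)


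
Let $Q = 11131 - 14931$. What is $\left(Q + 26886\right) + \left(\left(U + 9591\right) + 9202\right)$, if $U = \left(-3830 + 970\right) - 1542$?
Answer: $37477$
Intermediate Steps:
$U = -4402$ ($U = -2860 - 1542 = -4402$)
$Q = -3800$ ($Q = 11131 - 14931 = -3800$)
$\left(Q + 26886\right) + \left(\left(U + 9591\right) + 9202\right) = \left(-3800 + 26886\right) + \left(\left(-4402 + 9591\right) + 9202\right) = 23086 + \left(5189 + 9202\right) = 23086 + 14391 = 37477$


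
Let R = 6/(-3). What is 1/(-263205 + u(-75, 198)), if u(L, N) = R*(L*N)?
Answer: -1/233505 ≈ -4.2826e-6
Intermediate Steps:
R = -2 (R = 6*(-1/3) = -2)
u(L, N) = -2*L*N
1/(-263205 + u(-75, 198)) = 1/(-263205 - 2*(-75)*198) = 1/(-263205 + 29700) = 1/(-233505) = -1/233505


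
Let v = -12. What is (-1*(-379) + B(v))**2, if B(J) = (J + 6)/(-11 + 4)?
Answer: 7070281/49 ≈ 1.4429e+5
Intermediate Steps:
B(J) = -6/7 - J/7 (B(J) = (6 + J)/(-7) = (6 + J)*(-1/7) = -6/7 - J/7)
(-1*(-379) + B(v))**2 = (-1*(-379) + (-6/7 - 1/7*(-12)))**2 = (379 + (-6/7 + 12/7))**2 = (379 + 6/7)**2 = (2659/7)**2 = 7070281/49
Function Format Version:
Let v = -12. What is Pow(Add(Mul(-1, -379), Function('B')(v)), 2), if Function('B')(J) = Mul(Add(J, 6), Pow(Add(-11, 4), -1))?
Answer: Rational(7070281, 49) ≈ 1.4429e+5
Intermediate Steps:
Function('B')(J) = Add(Rational(-6, 7), Mul(Rational(-1, 7), J)) (Function('B')(J) = Mul(Add(6, J), Pow(-7, -1)) = Mul(Add(6, J), Rational(-1, 7)) = Add(Rational(-6, 7), Mul(Rational(-1, 7), J)))
Pow(Add(Mul(-1, -379), Function('B')(v)), 2) = Pow(Add(Mul(-1, -379), Add(Rational(-6, 7), Mul(Rational(-1, 7), -12))), 2) = Pow(Add(379, Add(Rational(-6, 7), Rational(12, 7))), 2) = Pow(Add(379, Rational(6, 7)), 2) = Pow(Rational(2659, 7), 2) = Rational(7070281, 49)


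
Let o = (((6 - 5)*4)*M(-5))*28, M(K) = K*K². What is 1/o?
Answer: -1/14000 ≈ -7.1429e-5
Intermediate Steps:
M(K) = K³
o = -14000 (o = (((6 - 5)*4)*(-5)³)*28 = ((1*4)*(-125))*28 = (4*(-125))*28 = -500*28 = -14000)
1/o = 1/(-14000) = -1/14000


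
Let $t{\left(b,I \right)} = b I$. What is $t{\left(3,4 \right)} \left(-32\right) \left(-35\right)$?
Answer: $13440$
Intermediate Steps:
$t{\left(b,I \right)} = I b$
$t{\left(3,4 \right)} \left(-32\right) \left(-35\right) = 4 \cdot 3 \left(-32\right) \left(-35\right) = 12 \left(-32\right) \left(-35\right) = \left(-384\right) \left(-35\right) = 13440$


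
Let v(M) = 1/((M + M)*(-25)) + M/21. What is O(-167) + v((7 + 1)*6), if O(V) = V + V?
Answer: -5572807/16800 ≈ -331.71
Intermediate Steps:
O(V) = 2*V
v(M) = -1/(50*M) + M/21 (v(M) = -1/25/(2*M) + M*(1/21) = (1/(2*M))*(-1/25) + M/21 = -1/(50*M) + M/21)
O(-167) + v((7 + 1)*6) = 2*(-167) + (-1/(6*(7 + 1))/50 + ((7 + 1)*6)/21) = -334 + (-1/(50*(8*6)) + (8*6)/21) = -334 + (-1/50/48 + (1/21)*48) = -334 + (-1/50*1/48 + 16/7) = -334 + (-1/2400 + 16/7) = -334 + 38393/16800 = -5572807/16800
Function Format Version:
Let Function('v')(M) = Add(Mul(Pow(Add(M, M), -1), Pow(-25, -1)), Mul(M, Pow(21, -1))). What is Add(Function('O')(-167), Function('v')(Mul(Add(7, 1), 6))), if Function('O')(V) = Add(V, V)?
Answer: Rational(-5572807, 16800) ≈ -331.71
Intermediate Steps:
Function('O')(V) = Mul(2, V)
Function('v')(M) = Add(Mul(Rational(-1, 50), Pow(M, -1)), Mul(Rational(1, 21), M)) (Function('v')(M) = Add(Mul(Pow(Mul(2, M), -1), Rational(-1, 25)), Mul(M, Rational(1, 21))) = Add(Mul(Mul(Rational(1, 2), Pow(M, -1)), Rational(-1, 25)), Mul(Rational(1, 21), M)) = Add(Mul(Rational(-1, 50), Pow(M, -1)), Mul(Rational(1, 21), M)))
Add(Function('O')(-167), Function('v')(Mul(Add(7, 1), 6))) = Add(Mul(2, -167), Add(Mul(Rational(-1, 50), Pow(Mul(Add(7, 1), 6), -1)), Mul(Rational(1, 21), Mul(Add(7, 1), 6)))) = Add(-334, Add(Mul(Rational(-1, 50), Pow(Mul(8, 6), -1)), Mul(Rational(1, 21), Mul(8, 6)))) = Add(-334, Add(Mul(Rational(-1, 50), Pow(48, -1)), Mul(Rational(1, 21), 48))) = Add(-334, Add(Mul(Rational(-1, 50), Rational(1, 48)), Rational(16, 7))) = Add(-334, Add(Rational(-1, 2400), Rational(16, 7))) = Add(-334, Rational(38393, 16800)) = Rational(-5572807, 16800)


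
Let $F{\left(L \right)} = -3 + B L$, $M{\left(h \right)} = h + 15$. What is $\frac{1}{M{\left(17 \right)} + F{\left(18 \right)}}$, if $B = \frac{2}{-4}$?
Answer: $\frac{1}{20} \approx 0.05$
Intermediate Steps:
$B = - \frac{1}{2}$ ($B = 2 \left(- \frac{1}{4}\right) = - \frac{1}{2} \approx -0.5$)
$M{\left(h \right)} = 15 + h$
$F{\left(L \right)} = -3 - \frac{L}{2}$
$\frac{1}{M{\left(17 \right)} + F{\left(18 \right)}} = \frac{1}{\left(15 + 17\right) - 12} = \frac{1}{32 - 12} = \frac{1}{20}$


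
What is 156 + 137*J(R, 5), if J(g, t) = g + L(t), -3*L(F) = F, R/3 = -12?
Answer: -15013/3 ≈ -5004.3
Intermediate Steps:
R = -36 (R = 3*(-12) = -36)
L(F) = -F/3
J(g, t) = g - t/3
156 + 137*J(R, 5) = 156 + 137*(-36 - ⅓*5) = 156 + 137*(-36 - 5/3) = 156 + 137*(-113/3) = 156 - 15481/3 = -15013/3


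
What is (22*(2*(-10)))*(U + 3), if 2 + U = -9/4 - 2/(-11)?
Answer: 470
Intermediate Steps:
U = -179/44 (U = -2 + (-9/4 - 2/(-11)) = -2 + (-9*¼ - 2*(-1/11)) = -2 + (-9/4 + 2/11) = -2 - 91/44 = -179/44 ≈ -4.0682)
(22*(2*(-10)))*(U + 3) = (22*(2*(-10)))*(-179/44 + 3) = (22*(-20))*(-47/44) = -440*(-47/44) = 470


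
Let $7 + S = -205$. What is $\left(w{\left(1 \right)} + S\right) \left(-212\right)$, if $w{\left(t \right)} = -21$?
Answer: $49396$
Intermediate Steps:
$S = -212$ ($S = -7 - 205 = -212$)
$\left(w{\left(1 \right)} + S\right) \left(-212\right) = \left(-21 - 212\right) \left(-212\right) = \left(-233\right) \left(-212\right) = 49396$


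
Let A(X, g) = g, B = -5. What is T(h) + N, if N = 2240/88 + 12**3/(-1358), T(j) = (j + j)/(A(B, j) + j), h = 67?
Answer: 188085/7469 ≈ 25.182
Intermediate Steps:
T(j) = 1 (T(j) = (j + j)/(j + j) = (2*j)/((2*j)) = (2*j)*(1/(2*j)) = 1)
N = 180616/7469 (N = 2240*(1/88) + 1728*(-1/1358) = 280/11 - 864/679 = 180616/7469 ≈ 24.182)
T(h) + N = 1 + 180616/7469 = 188085/7469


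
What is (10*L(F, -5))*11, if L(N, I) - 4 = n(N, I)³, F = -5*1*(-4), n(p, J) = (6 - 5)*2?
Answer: 1320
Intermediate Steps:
n(p, J) = 2 (n(p, J) = 1*2 = 2)
F = 20 (F = -5*(-4) = 20)
L(N, I) = 12 (L(N, I) = 4 + 2³ = 4 + 8 = 12)
(10*L(F, -5))*11 = (10*12)*11 = 120*11 = 1320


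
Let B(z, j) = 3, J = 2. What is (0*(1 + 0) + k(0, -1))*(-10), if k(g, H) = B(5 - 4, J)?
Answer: -30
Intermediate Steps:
k(g, H) = 3
(0*(1 + 0) + k(0, -1))*(-10) = (0*(1 + 0) + 3)*(-10) = (0*1 + 3)*(-10) = (0 + 3)*(-10) = 3*(-10) = -30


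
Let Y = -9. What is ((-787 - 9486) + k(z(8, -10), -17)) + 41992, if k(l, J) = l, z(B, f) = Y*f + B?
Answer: 31817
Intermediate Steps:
z(B, f) = B - 9*f (z(B, f) = -9*f + B = B - 9*f)
((-787 - 9486) + k(z(8, -10), -17)) + 41992 = ((-787 - 9486) + (8 - 9*(-10))) + 41992 = (-10273 + (8 + 90)) + 41992 = (-10273 + 98) + 41992 = -10175 + 41992 = 31817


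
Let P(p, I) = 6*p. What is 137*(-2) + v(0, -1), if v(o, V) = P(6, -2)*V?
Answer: -310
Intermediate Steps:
v(o, V) = 36*V (v(o, V) = (6*6)*V = 36*V)
137*(-2) + v(0, -1) = 137*(-2) + 36*(-1) = -274 - 36 = -310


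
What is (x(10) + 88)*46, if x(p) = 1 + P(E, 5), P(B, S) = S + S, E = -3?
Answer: 4554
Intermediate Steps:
P(B, S) = 2*S
x(p) = 11 (x(p) = 1 + 2*5 = 1 + 10 = 11)
(x(10) + 88)*46 = (11 + 88)*46 = 99*46 = 4554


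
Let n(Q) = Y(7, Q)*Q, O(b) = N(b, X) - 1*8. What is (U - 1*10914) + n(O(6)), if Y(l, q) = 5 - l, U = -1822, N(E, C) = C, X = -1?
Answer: -12718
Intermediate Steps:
O(b) = -9 (O(b) = -1 - 1*8 = -1 - 8 = -9)
n(Q) = -2*Q (n(Q) = (5 - 1*7)*Q = (5 - 7)*Q = -2*Q)
(U - 1*10914) + n(O(6)) = (-1822 - 1*10914) - 2*(-9) = (-1822 - 10914) + 18 = -12736 + 18 = -12718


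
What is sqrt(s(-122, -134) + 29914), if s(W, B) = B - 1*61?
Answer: sqrt(29719) ≈ 172.39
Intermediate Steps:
s(W, B) = -61 + B (s(W, B) = B - 61 = -61 + B)
sqrt(s(-122, -134) + 29914) = sqrt((-61 - 134) + 29914) = sqrt(-195 + 29914) = sqrt(29719)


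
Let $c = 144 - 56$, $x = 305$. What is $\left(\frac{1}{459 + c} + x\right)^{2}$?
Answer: $\frac{27834250896}{299209} \approx 93026.0$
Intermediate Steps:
$c = 88$ ($c = 144 - 56 = 88$)
$\left(\frac{1}{459 + c} + x\right)^{2} = \left(\frac{1}{459 + 88} + 305\right)^{2} = \left(\frac{1}{547} + 305\right)^{2} = \left(\frac{166836}{547}\right)^{2} = \frac{27834250896}{299209}$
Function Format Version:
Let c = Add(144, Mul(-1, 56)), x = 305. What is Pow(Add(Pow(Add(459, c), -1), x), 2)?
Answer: Rational(27834250896, 299209) ≈ 93026.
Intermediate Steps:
c = 88 (c = Add(144, -56) = 88)
Pow(Add(Pow(Add(459, c), -1), x), 2) = Pow(Add(Pow(Add(459, 88), -1), 305), 2) = Pow(Add(Pow(547, -1), 305), 2) = Pow(Add(Rational(1, 547), 305), 2) = Pow(Rational(166836, 547), 2) = Rational(27834250896, 299209)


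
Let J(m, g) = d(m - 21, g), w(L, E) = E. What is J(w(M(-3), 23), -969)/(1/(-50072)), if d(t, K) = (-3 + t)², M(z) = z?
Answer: -50072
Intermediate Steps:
J(m, g) = (-24 + m)² (J(m, g) = (-3 + (m - 21))² = (-3 + (-21 + m))² = (-24 + m)²)
J(w(M(-3), 23), -969)/(1/(-50072)) = (-24 + 23)²/(1/(-50072)) = (-1)²/(-1/50072) = 1*(-50072) = -50072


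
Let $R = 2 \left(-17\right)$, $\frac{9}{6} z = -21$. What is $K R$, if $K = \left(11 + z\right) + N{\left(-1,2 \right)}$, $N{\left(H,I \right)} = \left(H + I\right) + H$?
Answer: $102$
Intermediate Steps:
$N{\left(H,I \right)} = I + 2 H$
$z = -14$ ($z = \frac{2}{3} \left(-21\right) = -14$)
$K = -3$ ($K = \left(11 - 14\right) + \left(2 + 2 \left(-1\right)\right) = -3 + \left(2 - 2\right) = -3 + 0 = -3$)
$R = -34$
$K R = \left(-3\right) \left(-34\right) = 102$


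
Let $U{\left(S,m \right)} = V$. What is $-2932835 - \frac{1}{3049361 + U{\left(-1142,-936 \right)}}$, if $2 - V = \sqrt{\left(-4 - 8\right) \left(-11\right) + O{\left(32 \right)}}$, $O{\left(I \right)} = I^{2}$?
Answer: $- \frac{8943178817716}{3049329} \approx -2.9328 \cdot 10^{6}$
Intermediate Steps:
$V = -32$ ($V = 2 - \sqrt{\left(-4 - 8\right) \left(-11\right) + 32^{2}} = 2 - \sqrt{\left(-12\right) \left(-11\right) + 1024} = 2 - \sqrt{132 + 1024} = 2 - \sqrt{1156} = 2 - 34 = -32$)
$U{\left(S,m \right)} = -32$
$-2932835 - \frac{1}{3049361 + U{\left(-1142,-936 \right)}} = -2932835 - \frac{1}{3049361 - 32} = -2932835 - \frac{1}{3049329} = - \frac{8943178817716}{3049329}$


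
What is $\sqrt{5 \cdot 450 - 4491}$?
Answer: $3 i \sqrt{249} \approx 47.339 i$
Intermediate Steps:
$\sqrt{5 \cdot 450 - 4491} = \sqrt{2250 - 4491} = \sqrt{-2241} = 3 i \sqrt{249}$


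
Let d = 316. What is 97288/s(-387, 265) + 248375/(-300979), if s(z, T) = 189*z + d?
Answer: -2493160583/1153652507 ≈ -2.1611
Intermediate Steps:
s(z, T) = 316 + 189*z (s(z, T) = 189*z + 316 = 316 + 189*z)
97288/s(-387, 265) + 248375/(-300979) = 97288/(316 + 189*(-387)) + 248375/(-300979) = 97288/(316 - 73143) + 248375*(-1/300979) = 97288/(-72827) - 248375/300979 = 97288*(-1/72827) - 248375/300979 = -97288/72827 - 248375/300979 = -2493160583/1153652507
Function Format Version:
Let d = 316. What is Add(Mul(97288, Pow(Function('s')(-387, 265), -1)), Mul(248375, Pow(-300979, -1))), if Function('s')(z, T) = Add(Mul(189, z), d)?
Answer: Rational(-2493160583, 1153652507) ≈ -2.1611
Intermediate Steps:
Function('s')(z, T) = Add(316, Mul(189, z)) (Function('s')(z, T) = Add(Mul(189, z), 316) = Add(316, Mul(189, z)))
Add(Mul(97288, Pow(Function('s')(-387, 265), -1)), Mul(248375, Pow(-300979, -1))) = Add(Mul(97288, Pow(Add(316, Mul(189, -387)), -1)), Mul(248375, Pow(-300979, -1))) = Add(Mul(97288, Pow(Add(316, -73143), -1)), Mul(248375, Rational(-1, 300979))) = Add(Mul(97288, Pow(-72827, -1)), Rational(-248375, 300979)) = Add(Mul(97288, Rational(-1, 72827)), Rational(-248375, 300979)) = Add(Rational(-97288, 72827), Rational(-248375, 300979)) = Rational(-2493160583, 1153652507)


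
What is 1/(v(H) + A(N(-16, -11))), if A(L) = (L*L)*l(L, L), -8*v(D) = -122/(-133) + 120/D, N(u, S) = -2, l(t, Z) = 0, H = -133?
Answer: -532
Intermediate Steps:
v(D) = -61/532 - 15/D (v(D) = -(-122/(-133) + 120/D)/8 = -(-122*(-1/133) + 120/D)/8 = -(122/133 + 120/D)/8 = -61/532 - 15/D)
A(L) = 0 (A(L) = (L*L)*0 = L²*0 = 0)
1/(v(H) + A(N(-16, -11))) = 1/((-61/532 - 15/(-133)) + 0) = 1/((-61/532 - 15*(-1/133)) + 0) = 1/((-61/532 + 15/133) + 0) = 1/(-1/532 + 0) = 1/(-1/532) = -532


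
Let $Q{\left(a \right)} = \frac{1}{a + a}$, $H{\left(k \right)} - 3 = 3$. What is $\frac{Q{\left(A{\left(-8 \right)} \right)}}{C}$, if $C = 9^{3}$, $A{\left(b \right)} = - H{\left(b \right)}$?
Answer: $- \frac{1}{8748} \approx -0.00011431$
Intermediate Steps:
$H{\left(k \right)} = 6$ ($H{\left(k \right)} = 3 + 3 = 6$)
$A{\left(b \right)} = -6$ ($A{\left(b \right)} = \left(-1\right) 6 = -6$)
$Q{\left(a \right)} = \frac{1}{2 a}$
$C = 729$
$\frac{Q{\left(A{\left(-8 \right)} \right)}}{C} = \frac{\frac{1}{2} \frac{1}{-6}}{729} = \frac{1}{2} \left(- \frac{1}{6}\right) \frac{1}{729} = \left(- \frac{1}{12}\right) \frac{1}{729} = - \frac{1}{8748}$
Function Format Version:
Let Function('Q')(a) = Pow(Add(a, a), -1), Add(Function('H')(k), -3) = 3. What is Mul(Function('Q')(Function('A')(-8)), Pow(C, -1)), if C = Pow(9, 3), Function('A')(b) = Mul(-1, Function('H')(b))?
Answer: Rational(-1, 8748) ≈ -0.00011431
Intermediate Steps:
Function('H')(k) = 6 (Function('H')(k) = Add(3, 3) = 6)
Function('A')(b) = -6 (Function('A')(b) = Mul(-1, 6) = -6)
Function('Q')(a) = Mul(Rational(1, 2), Pow(a, -1)) (Function('Q')(a) = Pow(Mul(2, a), -1) = Mul(Rational(1, 2), Pow(a, -1)))
C = 729
Mul(Function('Q')(Function('A')(-8)), Pow(C, -1)) = Mul(Mul(Rational(1, 2), Pow(-6, -1)), Pow(729, -1)) = Mul(Mul(Rational(1, 2), Rational(-1, 6)), Rational(1, 729)) = Mul(Rational(-1, 12), Rational(1, 729)) = Rational(-1, 8748)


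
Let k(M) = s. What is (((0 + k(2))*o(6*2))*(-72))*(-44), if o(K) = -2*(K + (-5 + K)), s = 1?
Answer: -120384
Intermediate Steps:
k(M) = 1
o(K) = 10 - 4*K (o(K) = -2*(-5 + 2*K) = 10 - 4*K)
(((0 + k(2))*o(6*2))*(-72))*(-44) = (((0 + 1)*(10 - 24*2))*(-72))*(-44) = ((1*(10 - 4*12))*(-72))*(-44) = ((1*(10 - 48))*(-72))*(-44) = ((1*(-38))*(-72))*(-44) = -38*(-72)*(-44) = 2736*(-44) = -120384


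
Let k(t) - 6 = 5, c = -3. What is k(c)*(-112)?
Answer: -1232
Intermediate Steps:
k(t) = 11 (k(t) = 6 + 5 = 11)
k(c)*(-112) = 11*(-112) = -1232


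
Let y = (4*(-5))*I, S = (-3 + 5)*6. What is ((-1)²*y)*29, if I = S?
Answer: -6960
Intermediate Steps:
S = 12 (S = 2*6 = 12)
I = 12
y = -240 (y = (4*(-5))*12 = -20*12 = -240)
((-1)²*y)*29 = ((-1)²*(-240))*29 = (1*(-240))*29 = -240*29 = -6960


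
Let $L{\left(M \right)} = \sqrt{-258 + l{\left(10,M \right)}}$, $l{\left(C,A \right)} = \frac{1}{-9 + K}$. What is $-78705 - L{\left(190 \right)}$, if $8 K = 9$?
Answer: $-78705 - \frac{i \sqrt{113834}}{21} \approx -78705.0 - 16.066 i$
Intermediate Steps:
$K = \frac{9}{8}$ ($K = \frac{1}{8} \cdot 9 = \frac{9}{8} \approx 1.125$)
$l{\left(C,A \right)} = - \frac{8}{63}$ ($l{\left(C,A \right)} = \frac{1}{-9 + \frac{9}{8}} = \frac{1}{- \frac{63}{8}} = - \frac{8}{63}$)
$L{\left(M \right)} = \frac{i \sqrt{113834}}{21}$ ($L{\left(M \right)} = \sqrt{-258 - \frac{8}{63}} = \sqrt{- \frac{16262}{63}} = \frac{i \sqrt{113834}}{21}$)
$-78705 - L{\left(190 \right)} = -78705 - \frac{i \sqrt{113834}}{21}$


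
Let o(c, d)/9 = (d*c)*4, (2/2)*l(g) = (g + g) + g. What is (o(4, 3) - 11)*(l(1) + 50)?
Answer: 22313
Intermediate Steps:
l(g) = 3*g (l(g) = (g + g) + g = 2*g + g = 3*g)
o(c, d) = 36*c*d (o(c, d) = 9*((d*c)*4) = 9*((c*d)*4) = 9*(4*c*d) = 36*c*d)
(o(4, 3) - 11)*(l(1) + 50) = (36*4*3 - 11)*(3*1 + 50) = (432 - 11)*(3 + 50) = 421*53 = 22313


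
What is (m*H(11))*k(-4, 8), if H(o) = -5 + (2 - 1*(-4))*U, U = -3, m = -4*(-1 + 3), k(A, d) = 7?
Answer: 1288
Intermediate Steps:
m = -8 (m = -4*2 = -8)
H(o) = -23 (H(o) = -5 + (2 - 1*(-4))*(-3) = -5 + (2 + 4)*(-3) = -5 + 6*(-3) = -5 - 18 = -23)
(m*H(11))*k(-4, 8) = -8*(-23)*7 = 184*7 = 1288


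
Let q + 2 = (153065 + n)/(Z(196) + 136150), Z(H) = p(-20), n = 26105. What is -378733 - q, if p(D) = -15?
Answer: -542723409/1433 ≈ -3.7873e+5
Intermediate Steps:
Z(H) = -15
q = -980/1433 (q = -2 + (153065 + 26105)/(-15 + 136150) = -2 + 179170/136135 = -2 + 179170*(1/136135) = -2 + 1886/1433 = -980/1433 ≈ -0.68388)
-378733 - q = -378733 - 1*(-980/1433) = -378733 + 980/1433 = -542723409/1433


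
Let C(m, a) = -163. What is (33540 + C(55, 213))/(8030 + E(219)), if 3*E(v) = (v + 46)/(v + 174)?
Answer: 39351483/9467635 ≈ 4.1564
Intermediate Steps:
E(v) = (46 + v)/(3*(174 + v)) (E(v) = ((v + 46)/(v + 174))/3 = ((46 + v)/(174 + v))/3 = (46 + v)/(3*(174 + v)))
(33540 + C(55, 213))/(8030 + E(219)) = (33540 - 163)/(8030 + (46 + 219)/(3*(174 + 219))) = 33377/(8030 + (⅓)*265/393) = 33377/(8030 + (⅓)*(1/393)*265) = 33377/(8030 + 265/1179) = 33377/(9467635/1179) = 33377*(1179/9467635) = 39351483/9467635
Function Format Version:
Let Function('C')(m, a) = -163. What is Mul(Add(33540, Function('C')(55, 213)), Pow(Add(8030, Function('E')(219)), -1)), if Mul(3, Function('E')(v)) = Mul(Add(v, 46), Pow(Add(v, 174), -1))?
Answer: Rational(39351483, 9467635) ≈ 4.1564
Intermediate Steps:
Function('E')(v) = Mul(Rational(1, 3), Pow(Add(174, v), -1), Add(46, v)) (Function('E')(v) = Mul(Rational(1, 3), Mul(Add(v, 46), Pow(Add(v, 174), -1))) = Mul(Rational(1, 3), Mul(Add(46, v), Pow(Add(174, v), -1))) = Mul(Rational(1, 3), Mul(Pow(Add(174, v), -1), Add(46, v))) = Mul(Rational(1, 3), Pow(Add(174, v), -1), Add(46, v)))
Mul(Add(33540, Function('C')(55, 213)), Pow(Add(8030, Function('E')(219)), -1)) = Mul(Add(33540, -163), Pow(Add(8030, Mul(Rational(1, 3), Pow(Add(174, 219), -1), Add(46, 219))), -1)) = Mul(33377, Pow(Add(8030, Mul(Rational(1, 3), Pow(393, -1), 265)), -1)) = Mul(33377, Pow(Add(8030, Mul(Rational(1, 3), Rational(1, 393), 265)), -1)) = Mul(33377, Pow(Add(8030, Rational(265, 1179)), -1)) = Mul(33377, Pow(Rational(9467635, 1179), -1)) = Mul(33377, Rational(1179, 9467635)) = Rational(39351483, 9467635)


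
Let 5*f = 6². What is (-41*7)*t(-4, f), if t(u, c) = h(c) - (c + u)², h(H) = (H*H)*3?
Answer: -1042384/25 ≈ -41695.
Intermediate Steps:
f = 36/5 (f = (⅕)*6² = (⅕)*36 = 36/5 ≈ 7.2000)
h(H) = 3*H² (h(H) = H²*3 = 3*H²)
t(u, c) = -(c + u)² + 3*c² (t(u, c) = 3*c² - (c + u)² = -(c + u)² + 3*c²)
(-41*7)*t(-4, f) = (-41*7)*(-(36/5 - 4)² + 3*(36/5)²) = -287*(-(16/5)² + 3*(1296/25)) = -287*(-1*256/25 + 3888/25) = -287*(-256/25 + 3888/25) = -287*3632/25 = -1042384/25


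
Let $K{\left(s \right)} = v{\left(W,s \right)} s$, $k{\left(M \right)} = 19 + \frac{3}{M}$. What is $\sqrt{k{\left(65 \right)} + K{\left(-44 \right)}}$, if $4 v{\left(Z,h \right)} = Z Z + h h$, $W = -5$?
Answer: $\frac{3 i \sqrt{10117445}}{65} \approx 146.81 i$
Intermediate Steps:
$v{\left(Z,h \right)} = \frac{Z^{2}}{4} + \frac{h^{2}}{4}$ ($v{\left(Z,h \right)} = \frac{Z Z + h h}{4} = \frac{Z^{2} + h^{2}}{4} = \frac{Z^{2}}{4} + \frac{h^{2}}{4}$)
$K{\left(s \right)} = s \left(\frac{25}{4} + \frac{s^{2}}{4}\right)$ ($K{\left(s \right)} = \left(\frac{\left(-5\right)^{2}}{4} + \frac{s^{2}}{4}\right) s = \left(\frac{1}{4} \cdot 25 + \frac{s^{2}}{4}\right) s = \left(\frac{25}{4} + \frac{s^{2}}{4}\right) s = s \left(\frac{25}{4} + \frac{s^{2}}{4}\right)$)
$\sqrt{k{\left(65 \right)} + K{\left(-44 \right)}} = \sqrt{\left(19 + \frac{3}{65}\right) + \frac{1}{4} \left(-44\right) \left(25 + \left(-44\right)^{2}\right)} = \sqrt{\left(19 + 3 \cdot \frac{1}{65}\right) + \frac{1}{4} \left(-44\right) \left(25 + 1936\right)} = \sqrt{\left(19 + \frac{3}{65}\right) + \frac{1}{4} \left(-44\right) 1961} = \sqrt{\frac{1238}{65} - 21571} = \sqrt{- \frac{1400877}{65}} = \frac{3 i \sqrt{10117445}}{65}$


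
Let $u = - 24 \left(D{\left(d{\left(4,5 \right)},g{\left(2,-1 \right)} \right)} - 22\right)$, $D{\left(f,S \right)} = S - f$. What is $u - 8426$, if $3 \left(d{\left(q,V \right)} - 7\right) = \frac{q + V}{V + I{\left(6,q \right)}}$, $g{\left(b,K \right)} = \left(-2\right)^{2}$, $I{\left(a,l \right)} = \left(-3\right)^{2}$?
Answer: $- \frac{54746}{7} \approx -7820.9$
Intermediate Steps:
$I{\left(a,l \right)} = 9$
$g{\left(b,K \right)} = 4$
$d{\left(q,V \right)} = 7 + \frac{V + q}{3 \left(9 + V\right)}$ ($d{\left(q,V \right)} = 7 + \frac{\left(q + V\right) \frac{1}{V + 9}}{3} = 7 + \frac{\left(V + q\right) \frac{1}{9 + V}}{3} = 7 + \frac{\frac{1}{9 + V} \left(V + q\right)}{3} = 7 + \frac{V + q}{3 \left(9 + V\right)}$)
$u = \frac{4236}{7}$ ($u = - 24 \left(\left(4 - \frac{189 + 4 + 22 \cdot 5}{3 \left(9 + 5\right)}\right) - 22\right) = - 24 \left(\left(4 - \frac{189 + 4 + 110}{3 \cdot 14}\right) - 22\right) = - 24 \left(\left(4 - \frac{1}{3} \cdot \frac{1}{14} \cdot 303\right) - 22\right) = - 24 \left(\left(4 - \frac{101}{14}\right) - 22\right) = - 24 \left(- \frac{45}{14} - 22\right) = \left(-24\right) \left(- \frac{353}{14}\right) = \frac{4236}{7} \approx 605.14$)
$u - 8426 = \frac{4236}{7} - 8426 = - \frac{54746}{7}$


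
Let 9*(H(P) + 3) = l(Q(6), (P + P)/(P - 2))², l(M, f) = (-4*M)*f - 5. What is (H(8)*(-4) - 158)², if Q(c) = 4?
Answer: 8765078884/6561 ≈ 1.3359e+6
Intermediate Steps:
l(M, f) = -5 - 4*M*f (l(M, f) = -4*M*f - 5 = -5 - 4*M*f)
H(P) = -3 + (-5 - 32*P/(-2 + P))²/9 (H(P) = -3 + (-5 - 4*4*(P + P)/(P - 2))²/9 = -3 + (-5 - 4*4*(2*P)/(-2 + P))²/9 = -3 + (-5 - 4*4*2*P/(-2 + P))²/9 = -3 + (-5 - 32*P/(-2 + P))²/9)
(H(8)*(-4) - 158)² = ((-3 + (-10 + 37*8)²/(9*(-2 + 8)²))*(-4) - 158)² = ((-3 + (⅑)*(-10 + 296)²/6²)*(-4) - 158)² = ((-3 + (⅑)*286²*(1/36))*(-4) - 158)² = ((-3 + (⅑)*81796*(1/36))*(-4) - 158)² = ((-3 + 20449/81)*(-4) - 158)² = ((20206/81)*(-4) - 158)² = (-80824/81 - 158)² = (-93622/81)² = 8765078884/6561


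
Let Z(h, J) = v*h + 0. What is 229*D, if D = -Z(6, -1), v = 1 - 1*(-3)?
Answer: -5496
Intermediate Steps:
v = 4 (v = 1 + 3 = 4)
Z(h, J) = 4*h (Z(h, J) = 4*h + 0 = 4*h)
D = -24 (D = -4*6 = -1*24 = -24)
229*D = 229*(-24) = -5496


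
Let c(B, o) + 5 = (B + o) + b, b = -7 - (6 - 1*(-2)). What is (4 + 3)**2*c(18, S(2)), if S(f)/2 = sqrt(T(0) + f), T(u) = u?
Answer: -98 + 98*sqrt(2) ≈ 40.593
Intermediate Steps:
b = -15 (b = -7 - (6 + 2) = -7 - 1*8 = -7 - 8 = -15)
S(f) = 2*sqrt(f) (S(f) = 2*sqrt(0 + f) = 2*sqrt(f))
c(B, o) = -20 + B + o (c(B, o) = -5 + ((B + o) - 15) = -5 + (-15 + B + o) = -20 + B + o)
(4 + 3)**2*c(18, S(2)) = (4 + 3)**2*(-20 + 18 + 2*sqrt(2)) = 7**2*(-2 + 2*sqrt(2)) = 49*(-2 + 2*sqrt(2)) = -98 + 98*sqrt(2)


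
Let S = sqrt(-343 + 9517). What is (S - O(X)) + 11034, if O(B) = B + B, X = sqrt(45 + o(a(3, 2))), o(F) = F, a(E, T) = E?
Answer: 11034 + sqrt(9174) - 8*sqrt(3) ≈ 11116.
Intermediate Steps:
X = 4*sqrt(3) (X = sqrt(45 + 3) = sqrt(48) = 4*sqrt(3) ≈ 6.9282)
S = sqrt(9174) ≈ 95.781
O(B) = 2*B
(S - O(X)) + 11034 = (sqrt(9174) - 2*4*sqrt(3)) + 11034 = (sqrt(9174) - 8*sqrt(3)) + 11034 = 11034 + sqrt(9174) - 8*sqrt(3)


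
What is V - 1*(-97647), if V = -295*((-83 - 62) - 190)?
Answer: 196472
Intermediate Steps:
V = 98825 (V = -295*(-145 - 190) = -295*(-335) = 98825)
V - 1*(-97647) = 98825 - 1*(-97647) = 98825 + 97647 = 196472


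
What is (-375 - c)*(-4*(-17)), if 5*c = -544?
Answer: -90508/5 ≈ -18102.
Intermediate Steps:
c = -544/5 (c = (⅕)*(-544) = -544/5 ≈ -108.80)
(-375 - c)*(-4*(-17)) = (-375 - 1*(-544/5))*(-4*(-17)) = (-375 + 544/5)*68 = -1331/5*68 = -90508/5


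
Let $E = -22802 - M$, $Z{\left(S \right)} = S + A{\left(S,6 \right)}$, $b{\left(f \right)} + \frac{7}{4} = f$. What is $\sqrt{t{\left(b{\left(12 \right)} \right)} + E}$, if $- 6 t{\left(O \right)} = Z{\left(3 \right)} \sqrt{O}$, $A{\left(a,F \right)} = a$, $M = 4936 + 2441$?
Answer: $\frac{\sqrt{-120716 - 2 \sqrt{41}}}{2} \approx 173.73 i$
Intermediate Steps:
$M = 7377$
$b{\left(f \right)} = - \frac{7}{4} + f$
$Z{\left(S \right)} = 2 S$ ($Z{\left(S \right)} = S + S = 2 S$)
$t{\left(O \right)} = - \sqrt{O}$ ($t{\left(O \right)} = - \frac{2 \cdot 3 \sqrt{O}}{6} = - \frac{6 \sqrt{O}}{6} = - \sqrt{O}$)
$E = -30179$ ($E = -22802 - 7377 = -30179$)
$\sqrt{t{\left(b{\left(12 \right)} \right)} + E} = \sqrt{- \sqrt{- \frac{7}{4} + 12} - 30179} = \sqrt{- \sqrt{\frac{41}{4}} - 30179} = \sqrt{- \frac{\sqrt{41}}{2} - 30179} = \sqrt{-30179 - \frac{\sqrt{41}}{2}}$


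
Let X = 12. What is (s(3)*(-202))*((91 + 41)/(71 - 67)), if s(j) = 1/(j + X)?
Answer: -2222/5 ≈ -444.40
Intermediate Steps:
s(j) = 1/(12 + j) (s(j) = 1/(j + 12) = 1/(12 + j))
(s(3)*(-202))*((91 + 41)/(71 - 67)) = (-202/(12 + 3))*((91 + 41)/(71 - 67)) = (-202/15)*(132/4) = ((1/15)*(-202))*(132*(¼)) = -202/15*33 = -2222/5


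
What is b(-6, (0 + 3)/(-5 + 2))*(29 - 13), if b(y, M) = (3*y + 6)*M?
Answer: 192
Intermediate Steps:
b(y, M) = M*(6 + 3*y) (b(y, M) = (6 + 3*y)*M = M*(6 + 3*y))
b(-6, (0 + 3)/(-5 + 2))*(29 - 13) = (3*((0 + 3)/(-5 + 2))*(2 - 6))*(29 - 13) = (3*(3/(-3))*(-4))*16 = (3*(3*(-⅓))*(-4))*16 = (3*(-1)*(-4))*16 = 12*16 = 192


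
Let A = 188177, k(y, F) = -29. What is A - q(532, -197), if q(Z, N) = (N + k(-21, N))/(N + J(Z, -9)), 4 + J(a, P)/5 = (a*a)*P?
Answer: 2396678160343/12736297 ≈ 1.8818e+5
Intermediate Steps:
J(a, P) = -20 + 5*P*a² (J(a, P) = -20 + 5*((a*a)*P) = -20 + 5*(a²*P) = -20 + 5*(P*a²) = -20 + 5*P*a²)
q(Z, N) = (-29 + N)/(-20 + N - 45*Z²) (q(Z, N) = (N - 29)/(N + (-20 + 5*(-9)*Z²)) = (-29 + N)/(N + (-20 - 45*Z²)) = (-29 + N)/(-20 + N - 45*Z²))
A - q(532, -197) = 188177 - (29 - 1*(-197))/(20 - 1*(-197) + 45*532²) = 188177 - (29 + 197)/(20 + 197 + 45*283024) = 188177 - 226/(20 + 197 + 12736080) = 188177 - 226/12736297 = 2396678160343/12736297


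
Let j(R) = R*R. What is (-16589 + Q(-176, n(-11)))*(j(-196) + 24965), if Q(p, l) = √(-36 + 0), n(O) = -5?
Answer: -1051427409 + 380286*I ≈ -1.0514e+9 + 3.8029e+5*I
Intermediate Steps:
j(R) = R²
Q(p, l) = 6*I (Q(p, l) = √(-36) = 6*I)
(-16589 + Q(-176, n(-11)))*(j(-196) + 24965) = (-16589 + 6*I)*((-196)² + 24965) = (-16589 + 6*I)*(38416 + 24965) = (-16589 + 6*I)*63381 = -1051427409 + 380286*I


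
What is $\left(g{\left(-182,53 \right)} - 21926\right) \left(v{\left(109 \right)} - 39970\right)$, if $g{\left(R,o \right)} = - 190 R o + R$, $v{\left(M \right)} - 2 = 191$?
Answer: $-72021509064$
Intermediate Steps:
$v{\left(M \right)} = 193$ ($v{\left(M \right)} = 2 + 191 = 193$)
$g{\left(R,o \right)} = R - 190 R o$ ($g{\left(R,o \right)} = - 190 R o + R = R - 190 R o$)
$\left(g{\left(-182,53 \right)} - 21926\right) \left(v{\left(109 \right)} - 39970\right) = \left(- 182 \left(1 - 10070\right) - 21926\right) \left(193 - 39970\right) = \left(- 182 \left(1 - 10070\right) - 21926\right) \left(-39777\right) = \left(\left(-182\right) \left(-10069\right) - 21926\right) \left(-39777\right) = \left(1832558 - 21926\right) \left(-39777\right) = 1810632 \left(-39777\right) = -72021509064$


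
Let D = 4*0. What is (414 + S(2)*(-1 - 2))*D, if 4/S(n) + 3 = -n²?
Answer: 0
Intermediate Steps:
S(n) = 4/(-3 - n²)
D = 0
(414 + S(2)*(-1 - 2))*D = (414 + (-4/(3 + 2²))*(-1 - 2))*0 = (414 - 4/(3 + 4)*(-3))*0 = (414 - 4/7*(-3))*0 = (414 + 12/7)*0 = (2910/7)*0 = 0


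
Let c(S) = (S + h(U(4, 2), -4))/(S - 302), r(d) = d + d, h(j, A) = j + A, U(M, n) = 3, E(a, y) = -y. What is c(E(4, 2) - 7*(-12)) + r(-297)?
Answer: -130761/220 ≈ -594.37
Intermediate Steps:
h(j, A) = A + j
r(d) = 2*d
c(S) = (-1 + S)/(-302 + S) (c(S) = (S + (-4 + 3))/(S - 302) = (S - 1)/(-302 + S) = (-1 + S)/(-302 + S))
c(E(4, 2) - 7*(-12)) + r(-297) = (-1 + (-1*2 - 7*(-12)))/(-302 + (-1*2 - 7*(-12))) + 2*(-297) = (-1 + (-2 + 84))/(-302 + (-2 + 84)) - 594 = (-1 + 82)/(-302 + 82) - 594 = 81/(-220) - 594 = -1/220*81 - 594 = -81/220 - 594 = -130761/220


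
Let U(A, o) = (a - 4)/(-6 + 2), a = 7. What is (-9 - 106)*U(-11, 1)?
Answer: 345/4 ≈ 86.250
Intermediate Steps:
U(A, o) = -¾ (U(A, o) = (7 - 4)/(-6 + 2) = 3/(-4) = 3*(-¼) = -¾)
(-9 - 106)*U(-11, 1) = (-9 - 106)*(-¾) = -115*(-¾) = 345/4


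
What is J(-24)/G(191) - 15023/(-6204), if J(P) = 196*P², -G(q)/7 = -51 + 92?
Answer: -99442169/254364 ≈ -390.94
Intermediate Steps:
G(q) = -287 (G(q) = -7*(-51 + 92) = -7*41 = -287)
J(-24)/G(191) - 15023/(-6204) = (196*(-24)²)/(-287) - 15023/(-6204) = (196*576)*(-1/287) - 15023*(-1/6204) = 112896*(-1/287) + 15023/6204 = -16128/41 + 15023/6204 = -99442169/254364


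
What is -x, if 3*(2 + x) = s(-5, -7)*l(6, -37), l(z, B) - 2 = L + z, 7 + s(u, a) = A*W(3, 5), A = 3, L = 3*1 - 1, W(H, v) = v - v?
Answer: 76/3 ≈ 25.333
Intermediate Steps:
W(H, v) = 0
L = 2 (L = 3 - 1 = 2)
s(u, a) = -7 (s(u, a) = -7 + 3*0 = -7 + 0 = -7)
l(z, B) = 4 + z (l(z, B) = 2 + (2 + z) = 4 + z)
x = -76/3 (x = -2 + (-7*(4 + 6))/3 = -2 + (-7*10)/3 = -2 + (1/3)*(-70) = -2 - 70/3 = -76/3 ≈ -25.333)
-x = -1*(-76/3) = 76/3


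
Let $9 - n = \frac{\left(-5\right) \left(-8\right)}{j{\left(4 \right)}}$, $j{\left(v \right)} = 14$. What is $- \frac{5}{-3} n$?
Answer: $\frac{215}{21} \approx 10.238$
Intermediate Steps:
$n = \frac{43}{7}$ ($n = 9 - \frac{\left(-5\right) \left(-8\right)}{14} = 9 - 40 \cdot \frac{1}{14} = 9 - \frac{20}{7} = \frac{43}{7} \approx 6.1429$)
$- \frac{5}{-3} n = - \frac{5}{-3} \cdot \frac{43}{7} = \left(-5\right) \left(- \frac{1}{3}\right) \frac{43}{7} = \frac{5}{3} \cdot \frac{43}{7} = \frac{215}{21}$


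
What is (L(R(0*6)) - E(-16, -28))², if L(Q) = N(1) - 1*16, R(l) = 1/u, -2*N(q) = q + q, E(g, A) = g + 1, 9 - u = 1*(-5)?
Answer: 4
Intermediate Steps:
u = 14 (u = 9 - (-5) = 9 - 1*(-5) = 9 + 5 = 14)
E(g, A) = 1 + g
N(q) = -q (N(q) = -(q + q)/2 = -q)
R(l) = 1/14
L(Q) = -17 (L(Q) = -1*1 - 1*16 = -1 - 16 = -17)
(L(R(0*6)) - E(-16, -28))² = (-17 - (1 - 16))² = (-17 - 1*(-15))² = (-17 + 15)² = (-2)² = 4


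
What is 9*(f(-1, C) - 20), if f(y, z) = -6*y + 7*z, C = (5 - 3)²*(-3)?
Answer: -882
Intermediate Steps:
C = -12 (C = 2²*(-3) = 4*(-3) = -12)
9*(f(-1, C) - 20) = 9*((-6*(-1) + 7*(-12)) - 20) = 9*((6 - 84) - 20) = 9*(-78 - 20) = 9*(-98) = -882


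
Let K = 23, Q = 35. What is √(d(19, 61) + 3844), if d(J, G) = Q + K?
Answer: √3902 ≈ 62.466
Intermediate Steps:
d(J, G) = 58 (d(J, G) = 35 + 23 = 58)
√(d(19, 61) + 3844) = √(58 + 3844) = √3902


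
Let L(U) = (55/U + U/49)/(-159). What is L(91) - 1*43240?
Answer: -89377112/2067 ≈ -43240.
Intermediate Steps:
L(U) = -55/(159*U) - U/7791 (L(U) = (55/U + U*(1/49))*(-1/159) = (55/U + U/49)*(-1/159) = -55/(159*U) - U/7791)
L(91) - 1*43240 = (1/7791)*(-2695 - 1*91²)/91 - 1*43240 = (1/7791)*(1/91)*(-2695 - 1*8281) - 43240 = (1/7791)*(1/91)*(-2695 - 8281) - 43240 = (1/7791)*(1/91)*(-10976) - 43240 = -32/2067 - 43240 = -89377112/2067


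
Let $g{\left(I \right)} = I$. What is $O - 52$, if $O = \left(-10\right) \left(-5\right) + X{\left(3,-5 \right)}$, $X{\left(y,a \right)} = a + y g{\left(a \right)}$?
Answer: $-22$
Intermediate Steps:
$X{\left(y,a \right)} = a + a y$ ($X{\left(y,a \right)} = a + y a = a + a y$)
$O = 30$ ($O = \left(-10\right) \left(-5\right) - 5 \left(1 + 3\right) = 50 - 20 = 30$)
$O - 52 = 30 - 52 = -22$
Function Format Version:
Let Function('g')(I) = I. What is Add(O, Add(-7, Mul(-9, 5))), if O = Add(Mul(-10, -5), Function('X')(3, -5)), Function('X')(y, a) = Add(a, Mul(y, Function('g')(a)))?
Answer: -22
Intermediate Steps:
Function('X')(y, a) = Add(a, Mul(a, y)) (Function('X')(y, a) = Add(a, Mul(y, a)) = Add(a, Mul(a, y)))
O = 30 (O = Add(Mul(-10, -5), Mul(-5, Add(1, 3))) = Add(50, Mul(-5, 4)) = Add(50, -20) = 30)
Add(O, Add(-7, Mul(-9, 5))) = Add(30, Add(-7, Mul(-9, 5))) = Add(30, Add(-7, -45)) = Add(30, -52) = -22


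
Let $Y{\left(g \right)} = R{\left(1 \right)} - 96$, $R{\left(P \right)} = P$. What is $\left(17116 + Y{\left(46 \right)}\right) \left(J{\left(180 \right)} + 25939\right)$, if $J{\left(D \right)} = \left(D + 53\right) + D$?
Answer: $448537392$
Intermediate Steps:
$J{\left(D \right)} = 53 + 2 D$ ($J{\left(D \right)} = \left(53 + D\right) + D = 53 + 2 D$)
$Y{\left(g \right)} = -95$ ($Y{\left(g \right)} = 1 - 96 = -95$)
$\left(17116 + Y{\left(46 \right)}\right) \left(J{\left(180 \right)} + 25939\right) = \left(17116 - 95\right) \left(\left(53 + 2 \cdot 180\right) + 25939\right) = 17021 \left(\left(53 + 360\right) + 25939\right) = 17021 \left(413 + 25939\right) = 17021 \cdot 26352 = 448537392$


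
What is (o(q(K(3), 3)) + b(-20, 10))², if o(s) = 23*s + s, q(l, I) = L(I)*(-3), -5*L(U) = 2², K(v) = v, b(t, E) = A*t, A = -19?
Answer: 4787344/25 ≈ 1.9149e+5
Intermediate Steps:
b(t, E) = -19*t
L(U) = -⅘ (L(U) = -⅕*2² = -⅕*4 = -⅘)
q(l, I) = 12/5 (q(l, I) = -⅘*(-3) = 12/5)
o(s) = 24*s
(o(q(K(3), 3)) + b(-20, 10))² = (24*(12/5) - 19*(-20))² = (288/5 + 380)² = (2188/5)² = 4787344/25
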